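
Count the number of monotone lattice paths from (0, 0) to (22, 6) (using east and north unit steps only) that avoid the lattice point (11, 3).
Number of paths = 244244

Total paths from (0, 0) to (22, 6): C(28, 22) = 376740. Paths through (11, 3): (paths (0, 0) → (11, 3)) × (paths (11, 3) → (22, 6)) = C(14, 11) · C(14, 11) = 364 · 364 = 132496. Avoidance count = 376740 − 132496 = 244244.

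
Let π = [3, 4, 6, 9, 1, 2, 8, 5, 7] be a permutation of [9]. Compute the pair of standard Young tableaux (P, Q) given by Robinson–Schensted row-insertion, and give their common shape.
P = [1, 2, 5, 7] / [3, 4, 6, 8] / [9];  Q = [1, 2, 3, 4] / [5, 6, 7, 9] / [8];  common shape = (4, 4, 1)

Row-insert the values π_1, π_2, … into P one at a time, bumping the leftmost entry strictly greater than the inserted value down to the next row. The recording tableau Q records, in position (i, j), the step at which that cell was added to P.
  Insert 3 (step 1): P = [3];  Q = [1]
  Insert 4 (step 2): P = [3, 4];  Q = [1, 2]
  Insert 6 (step 3): P = [3, 4, 6];  Q = [1, 2, 3]
  Insert 9 (step 4): P = [3, 4, 6, 9];  Q = [1, 2, 3, 4]
  Insert 1 (step 5): P = [1, 4, 6, 9] / [3];  Q = [1, 2, 3, 4] / [5]
  Insert 2 (step 6): P = [1, 2, 6, 9] / [3, 4];  Q = [1, 2, 3, 4] / [5, 6]
  Insert 8 (step 7): P = [1, 2, 6, 8] / [3, 4, 9];  Q = [1, 2, 3, 4] / [5, 6, 7]
  Insert 5 (step 8): P = [1, 2, 5, 8] / [3, 4, 6] / [9];  Q = [1, 2, 3, 4] / [5, 6, 7] / [8]
  Insert 7 (step 9): P = [1, 2, 5, 7] / [3, 4, 6, 8] / [9];  Q = [1, 2, 3, 4] / [5, 6, 7, 9] / [8]
Final shape: (4, 4, 1).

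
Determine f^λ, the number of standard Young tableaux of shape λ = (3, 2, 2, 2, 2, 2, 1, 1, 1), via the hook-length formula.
# SYT of shape (3, 2, 2, 2, 2, 2, 1, 1, 1) = 24960

Hook-length formula: f^λ = n! / Π hook(c), product over all cells c of the Young diagram. For λ = (3, 2, 2, 2, 2, 2, 1, 1, 1), n = 16 boxes. Hook lengths by row (left-to-right, top-to-bottom): [11, 7, 1]; [9, 5]; [8, 4]; [7, 3]; [6, 2]; [5, 1]; [3]; [2]; [1]. Product of hooks = 838252800. So f^λ = 16! / 838252800 = 20922789888000 / 838252800 = 24960.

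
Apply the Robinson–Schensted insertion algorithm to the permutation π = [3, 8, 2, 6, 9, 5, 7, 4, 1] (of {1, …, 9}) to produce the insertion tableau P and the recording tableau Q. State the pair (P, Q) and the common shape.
P = [1, 4, 7] / [2, 5, 9] / [3] / [6] / [8];  Q = [1, 2, 5] / [3, 4, 7] / [6] / [8] / [9];  common shape = (3, 3, 1, 1, 1)

Row-insert the values π_1, π_2, … into P one at a time, bumping the leftmost entry strictly greater than the inserted value down to the next row. The recording tableau Q records, in position (i, j), the step at which that cell was added to P.
  Insert 3 (step 1): P = [3];  Q = [1]
  Insert 8 (step 2): P = [3, 8];  Q = [1, 2]
  Insert 2 (step 3): P = [2, 8] / [3];  Q = [1, 2] / [3]
  Insert 6 (step 4): P = [2, 6] / [3, 8];  Q = [1, 2] / [3, 4]
  Insert 9 (step 5): P = [2, 6, 9] / [3, 8];  Q = [1, 2, 5] / [3, 4]
  Insert 5 (step 6): P = [2, 5, 9] / [3, 6] / [8];  Q = [1, 2, 5] / [3, 4] / [6]
  Insert 7 (step 7): P = [2, 5, 7] / [3, 6, 9] / [8];  Q = [1, 2, 5] / [3, 4, 7] / [6]
  Insert 4 (step 8): P = [2, 4, 7] / [3, 5, 9] / [6] / [8];  Q = [1, 2, 5] / [3, 4, 7] / [6] / [8]
  Insert 1 (step 9): P = [1, 4, 7] / [2, 5, 9] / [3] / [6] / [8];  Q = [1, 2, 5] / [3, 4, 7] / [6] / [8] / [9]
Final shape: (3, 3, 1, 1, 1).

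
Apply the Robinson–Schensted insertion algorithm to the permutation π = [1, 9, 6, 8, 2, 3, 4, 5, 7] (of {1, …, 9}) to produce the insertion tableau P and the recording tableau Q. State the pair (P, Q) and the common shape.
P = [1, 2, 3, 4, 5, 7] / [6, 8] / [9];  Q = [1, 2, 4, 7, 8, 9] / [3, 6] / [5];  common shape = (6, 2, 1)

Row-insert the values π_1, π_2, … into P one at a time, bumping the leftmost entry strictly greater than the inserted value down to the next row. The recording tableau Q records, in position (i, j), the step at which that cell was added to P.
  Insert 1 (step 1): P = [1];  Q = [1]
  Insert 9 (step 2): P = [1, 9];  Q = [1, 2]
  Insert 6 (step 3): P = [1, 6] / [9];  Q = [1, 2] / [3]
  Insert 8 (step 4): P = [1, 6, 8] / [9];  Q = [1, 2, 4] / [3]
  Insert 2 (step 5): P = [1, 2, 8] / [6] / [9];  Q = [1, 2, 4] / [3] / [5]
  Insert 3 (step 6): P = [1, 2, 3] / [6, 8] / [9];  Q = [1, 2, 4] / [3, 6] / [5]
  Insert 4 (step 7): P = [1, 2, 3, 4] / [6, 8] / [9];  Q = [1, 2, 4, 7] / [3, 6] / [5]
  Insert 5 (step 8): P = [1, 2, 3, 4, 5] / [6, 8] / [9];  Q = [1, 2, 4, 7, 8] / [3, 6] / [5]
  Insert 7 (step 9): P = [1, 2, 3, 4, 5, 7] / [6, 8] / [9];  Q = [1, 2, 4, 7, 8, 9] / [3, 6] / [5]
Final shape: (6, 2, 1).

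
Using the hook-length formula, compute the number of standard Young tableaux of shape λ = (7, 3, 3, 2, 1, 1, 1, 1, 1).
# SYT of shape (7, 3, 3, 2, 1, 1, 1, 1, 1) = 59121920

Hook-length formula: f^λ = n! / Π hook(c), product over all cells c of the Young diagram. For λ = (7, 3, 3, 2, 1, 1, 1, 1, 1), n = 20 boxes. Hook lengths by row (left-to-right, top-to-bottom): [15, 9, 7, 4, 3, 2, 1]; [10, 4, 2]; [9, 3, 1]; [7, 1]; [5]; [4]; [3]; [2]; [1]. Product of hooks = 41150592000. So f^λ = 20! / 41150592000 = 2432902008176640000 / 41150592000 = 59121920.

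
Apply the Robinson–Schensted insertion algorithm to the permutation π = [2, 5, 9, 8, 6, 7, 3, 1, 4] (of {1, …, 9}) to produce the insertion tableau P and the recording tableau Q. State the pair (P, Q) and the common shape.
P = [1, 3, 4, 7] / [2, 6] / [5] / [8] / [9];  Q = [1, 2, 3, 6] / [4, 9] / [5] / [7] / [8];  common shape = (4, 2, 1, 1, 1)

Row-insert the values π_1, π_2, … into P one at a time, bumping the leftmost entry strictly greater than the inserted value down to the next row. The recording tableau Q records, in position (i, j), the step at which that cell was added to P.
  Insert 2 (step 1): P = [2];  Q = [1]
  Insert 5 (step 2): P = [2, 5];  Q = [1, 2]
  Insert 9 (step 3): P = [2, 5, 9];  Q = [1, 2, 3]
  Insert 8 (step 4): P = [2, 5, 8] / [9];  Q = [1, 2, 3] / [4]
  Insert 6 (step 5): P = [2, 5, 6] / [8] / [9];  Q = [1, 2, 3] / [4] / [5]
  Insert 7 (step 6): P = [2, 5, 6, 7] / [8] / [9];  Q = [1, 2, 3, 6] / [4] / [5]
  Insert 3 (step 7): P = [2, 3, 6, 7] / [5] / [8] / [9];  Q = [1, 2, 3, 6] / [4] / [5] / [7]
  Insert 1 (step 8): P = [1, 3, 6, 7] / [2] / [5] / [8] / [9];  Q = [1, 2, 3, 6] / [4] / [5] / [7] / [8]
  Insert 4 (step 9): P = [1, 3, 4, 7] / [2, 6] / [5] / [8] / [9];  Q = [1, 2, 3, 6] / [4, 9] / [5] / [7] / [8]
Final shape: (4, 2, 1, 1, 1).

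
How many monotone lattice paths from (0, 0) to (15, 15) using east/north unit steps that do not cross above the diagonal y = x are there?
C_15 = 9694845

These NE paths below the diagonal are counted by the Catalan number C_n = (1/(n + 1)) · C(2n, n). For n = 15: C_15 = (1/16) · C(30, 15) = 155117520/16 = 9694845.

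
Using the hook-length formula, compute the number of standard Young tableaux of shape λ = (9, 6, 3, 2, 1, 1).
# SYT of shape (9, 6, 3, 2, 1, 1) = 2128389120

Hook-length formula: f^λ = n! / Π hook(c), product over all cells c of the Young diagram. For λ = (9, 6, 3, 2, 1, 1), n = 22 boxes. Hook lengths by row (left-to-right, top-to-bottom): [14, 11, 9, 7, 6, 5, 3, 2, 1]; [10, 7, 5, 3, 2, 1]; [6, 3, 1]; [4, 1]; [2]; [1]. Product of hooks = 528099264000. So f^λ = 22! / 528099264000 = 1124000727777607680000 / 528099264000 = 2128389120.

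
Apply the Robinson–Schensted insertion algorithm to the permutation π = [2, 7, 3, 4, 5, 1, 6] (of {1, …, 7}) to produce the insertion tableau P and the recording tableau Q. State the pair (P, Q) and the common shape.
P = [1, 3, 4, 5, 6] / [2] / [7];  Q = [1, 2, 4, 5, 7] / [3] / [6];  common shape = (5, 1, 1)

Row-insert the values π_1, π_2, … into P one at a time, bumping the leftmost entry strictly greater than the inserted value down to the next row. The recording tableau Q records, in position (i, j), the step at which that cell was added to P.
  Insert 2 (step 1): P = [2];  Q = [1]
  Insert 7 (step 2): P = [2, 7];  Q = [1, 2]
  Insert 3 (step 3): P = [2, 3] / [7];  Q = [1, 2] / [3]
  Insert 4 (step 4): P = [2, 3, 4] / [7];  Q = [1, 2, 4] / [3]
  Insert 5 (step 5): P = [2, 3, 4, 5] / [7];  Q = [1, 2, 4, 5] / [3]
  Insert 1 (step 6): P = [1, 3, 4, 5] / [2] / [7];  Q = [1, 2, 4, 5] / [3] / [6]
  Insert 6 (step 7): P = [1, 3, 4, 5, 6] / [2] / [7];  Q = [1, 2, 4, 5, 7] / [3] / [6]
Final shape: (5, 1, 1).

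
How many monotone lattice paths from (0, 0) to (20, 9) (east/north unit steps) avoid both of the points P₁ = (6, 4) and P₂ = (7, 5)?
Number of paths = 6687765

Inclusion–exclusion. Total paths: C(29, 20) = 10015005. Through P₁: C(10, 6)·C(19, 14) = 2441880. Through P₂: C(12, 7)·C(17, 13) = 1884960. Since P₁ is strictly southwest of P₂, a monotone path through both must visit P₁ then P₂; paths through both = C(10, 6)·C(2, 1)·C(17, 13) = 999600. Avoid both = 10015005 − 2441880 − 1884960 + 999600 = 6687765.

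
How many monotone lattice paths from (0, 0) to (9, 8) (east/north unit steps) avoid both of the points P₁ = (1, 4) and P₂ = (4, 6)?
Number of paths = 18475

Inclusion–exclusion. Total paths: C(17, 9) = 24310. Through P₁: C(5, 1)·C(12, 8) = 2475. Through P₂: C(10, 4)·C(7, 5) = 4410. Since P₁ is strictly southwest of P₂, a monotone path through both must visit P₁ then P₂; paths through both = C(5, 1)·C(5, 3)·C(7, 5) = 1050. Avoid both = 24310 − 2475 − 4410 + 1050 = 18475.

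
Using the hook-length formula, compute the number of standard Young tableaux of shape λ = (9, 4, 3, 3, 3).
# SYT of shape (9, 4, 3, 3, 3) = 429770880

Hook-length formula: f^λ = n! / Π hook(c), product over all cells c of the Young diagram. For λ = (9, 4, 3, 3, 3), n = 22 boxes. Hook lengths by row (left-to-right, top-to-bottom): [13, 12, 11, 7, 5, 4, 3, 2, 1]; [7, 6, 5, 1]; [5, 4, 3]; [4, 3, 2]; [3, 2, 1]. Product of hooks = 2615348736000. So f^λ = 22! / 2615348736000 = 1124000727777607680000 / 2615348736000 = 429770880.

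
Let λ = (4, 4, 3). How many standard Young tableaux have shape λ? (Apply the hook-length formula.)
# SYT of shape (4, 4, 3) = 462

Hook-length formula: f^λ = n! / Π hook(c), product over all cells c of the Young diagram. For λ = (4, 4, 3), n = 11 boxes. Hook lengths by row (left-to-right, top-to-bottom): [6, 5, 4, 2]; [5, 4, 3, 1]; [3, 2, 1]. Product of hooks = 86400. So f^λ = 11! / 86400 = 39916800 / 86400 = 462.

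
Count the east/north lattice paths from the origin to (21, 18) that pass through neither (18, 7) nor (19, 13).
Number of paths = 54959986490

Inclusion–exclusion. Total paths: C(39, 21) = 62359143990. Through P₁: C(25, 18)·C(14, 3) = 174974800. Through P₂: C(32, 19)·C(7, 2) = 7294845600. Since P₁ is strictly southwest of P₂, a monotone path through both must visit P₁ then P₂; paths through both = C(25, 18)·C(7, 1)·C(7, 2) = 70662900. Avoid both = 62359143990 − 174974800 − 7294845600 + 70662900 = 54959986490.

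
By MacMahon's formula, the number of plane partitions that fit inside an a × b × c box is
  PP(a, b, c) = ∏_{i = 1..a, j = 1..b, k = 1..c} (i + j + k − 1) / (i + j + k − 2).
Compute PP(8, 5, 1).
PP(8, 5, 1) = 1287

Evaluate the triple product over i = 1..8, j = 1..5, k = 1..1. The factors are (2/1) · (3/2) · (4/3) · (5/4) · (6/5) · (3/2) · (4/3) · (5/4) · … (40 factors total). The numerators and denominators telescope so the product is an integer; carrying out the multiplication exactly gives PP(8, 5, 1) = 1287.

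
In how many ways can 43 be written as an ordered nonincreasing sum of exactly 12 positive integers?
p(43, 12 parts) = 5262

Partitions of n into exactly k parts are in bijection with partitions of n − k into at most k parts (subtract 1 from each part). So p(43, exactly 12) = p(31, parts ≤ 12). Computing via the recurrence p(m, j) = p(m, j−1) + p(m−j, j) gives 5262.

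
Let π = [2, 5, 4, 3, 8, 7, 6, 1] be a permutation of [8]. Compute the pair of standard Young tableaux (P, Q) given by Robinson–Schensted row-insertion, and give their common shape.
P = [1, 3, 6] / [2, 7] / [4, 8] / [5];  Q = [1, 2, 5] / [3, 6] / [4, 7] / [8];  common shape = (3, 2, 2, 1)

Row-insert the values π_1, π_2, … into P one at a time, bumping the leftmost entry strictly greater than the inserted value down to the next row. The recording tableau Q records, in position (i, j), the step at which that cell was added to P.
  Insert 2 (step 1): P = [2];  Q = [1]
  Insert 5 (step 2): P = [2, 5];  Q = [1, 2]
  Insert 4 (step 3): P = [2, 4] / [5];  Q = [1, 2] / [3]
  Insert 3 (step 4): P = [2, 3] / [4] / [5];  Q = [1, 2] / [3] / [4]
  Insert 8 (step 5): P = [2, 3, 8] / [4] / [5];  Q = [1, 2, 5] / [3] / [4]
  Insert 7 (step 6): P = [2, 3, 7] / [4, 8] / [5];  Q = [1, 2, 5] / [3, 6] / [4]
  Insert 6 (step 7): P = [2, 3, 6] / [4, 7] / [5, 8];  Q = [1, 2, 5] / [3, 6] / [4, 7]
  Insert 1 (step 8): P = [1, 3, 6] / [2, 7] / [4, 8] / [5];  Q = [1, 2, 5] / [3, 6] / [4, 7] / [8]
Final shape: (3, 2, 2, 1).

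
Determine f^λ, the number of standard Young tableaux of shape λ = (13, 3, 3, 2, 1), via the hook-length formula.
# SYT of shape (13, 3, 3, 2, 1) = 43257984

Hook-length formula: f^λ = n! / Π hook(c), product over all cells c of the Young diagram. For λ = (13, 3, 3, 2, 1), n = 22 boxes. Hook lengths by row (left-to-right, top-to-bottom): [17, 15, 13, 10, 9, 8, 7, 6, 5, 4, 3, 2, 1]; [6, 4, 2]; [5, 3, 1]; [3, 1]; [1]. Product of hooks = 25983659520000. So f^λ = 22! / 25983659520000 = 1124000727777607680000 / 25983659520000 = 43257984.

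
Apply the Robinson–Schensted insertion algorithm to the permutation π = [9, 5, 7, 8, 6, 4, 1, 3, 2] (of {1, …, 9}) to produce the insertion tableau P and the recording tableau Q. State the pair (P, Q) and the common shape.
P = [1, 2, 8] / [3, 6] / [4] / [5] / [7] / [9];  Q = [1, 3, 4] / [2, 8] / [5] / [6] / [7] / [9];  common shape = (3, 2, 1, 1, 1, 1)

Row-insert the values π_1, π_2, … into P one at a time, bumping the leftmost entry strictly greater than the inserted value down to the next row. The recording tableau Q records, in position (i, j), the step at which that cell was added to P.
  Insert 9 (step 1): P = [9];  Q = [1]
  Insert 5 (step 2): P = [5] / [9];  Q = [1] / [2]
  Insert 7 (step 3): P = [5, 7] / [9];  Q = [1, 3] / [2]
  Insert 8 (step 4): P = [5, 7, 8] / [9];  Q = [1, 3, 4] / [2]
  Insert 6 (step 5): P = [5, 6, 8] / [7] / [9];  Q = [1, 3, 4] / [2] / [5]
  Insert 4 (step 6): P = [4, 6, 8] / [5] / [7] / [9];  Q = [1, 3, 4] / [2] / [5] / [6]
  Insert 1 (step 7): P = [1, 6, 8] / [4] / [5] / [7] / [9];  Q = [1, 3, 4] / [2] / [5] / [6] / [7]
  Insert 3 (step 8): P = [1, 3, 8] / [4, 6] / [5] / [7] / [9];  Q = [1, 3, 4] / [2, 8] / [5] / [6] / [7]
  Insert 2 (step 9): P = [1, 2, 8] / [3, 6] / [4] / [5] / [7] / [9];  Q = [1, 3, 4] / [2, 8] / [5] / [6] / [7] / [9]
Final shape: (3, 2, 1, 1, 1, 1).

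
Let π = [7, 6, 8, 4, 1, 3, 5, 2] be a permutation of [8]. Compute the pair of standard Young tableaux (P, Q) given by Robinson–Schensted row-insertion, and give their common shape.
P = [1, 2, 5] / [3, 8] / [4] / [6] / [7];  Q = [1, 3, 7] / [2, 6] / [4] / [5] / [8];  common shape = (3, 2, 1, 1, 1)

Row-insert the values π_1, π_2, … into P one at a time, bumping the leftmost entry strictly greater than the inserted value down to the next row. The recording tableau Q records, in position (i, j), the step at which that cell was added to P.
  Insert 7 (step 1): P = [7];  Q = [1]
  Insert 6 (step 2): P = [6] / [7];  Q = [1] / [2]
  Insert 8 (step 3): P = [6, 8] / [7];  Q = [1, 3] / [2]
  Insert 4 (step 4): P = [4, 8] / [6] / [7];  Q = [1, 3] / [2] / [4]
  Insert 1 (step 5): P = [1, 8] / [4] / [6] / [7];  Q = [1, 3] / [2] / [4] / [5]
  Insert 3 (step 6): P = [1, 3] / [4, 8] / [6] / [7];  Q = [1, 3] / [2, 6] / [4] / [5]
  Insert 5 (step 7): P = [1, 3, 5] / [4, 8] / [6] / [7];  Q = [1, 3, 7] / [2, 6] / [4] / [5]
  Insert 2 (step 8): P = [1, 2, 5] / [3, 8] / [4] / [6] / [7];  Q = [1, 3, 7] / [2, 6] / [4] / [5] / [8]
Final shape: (3, 2, 1, 1, 1).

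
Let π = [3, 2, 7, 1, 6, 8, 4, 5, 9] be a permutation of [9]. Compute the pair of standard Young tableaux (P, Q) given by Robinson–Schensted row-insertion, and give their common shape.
P = [1, 4, 5, 9] / [2, 6, 8] / [3, 7];  Q = [1, 3, 6, 9] / [2, 5, 8] / [4, 7];  common shape = (4, 3, 2)

Row-insert the values π_1, π_2, … into P one at a time, bumping the leftmost entry strictly greater than the inserted value down to the next row. The recording tableau Q records, in position (i, j), the step at which that cell was added to P.
  Insert 3 (step 1): P = [3];  Q = [1]
  Insert 2 (step 2): P = [2] / [3];  Q = [1] / [2]
  Insert 7 (step 3): P = [2, 7] / [3];  Q = [1, 3] / [2]
  Insert 1 (step 4): P = [1, 7] / [2] / [3];  Q = [1, 3] / [2] / [4]
  Insert 6 (step 5): P = [1, 6] / [2, 7] / [3];  Q = [1, 3] / [2, 5] / [4]
  Insert 8 (step 6): P = [1, 6, 8] / [2, 7] / [3];  Q = [1, 3, 6] / [2, 5] / [4]
  Insert 4 (step 7): P = [1, 4, 8] / [2, 6] / [3, 7];  Q = [1, 3, 6] / [2, 5] / [4, 7]
  Insert 5 (step 8): P = [1, 4, 5] / [2, 6, 8] / [3, 7];  Q = [1, 3, 6] / [2, 5, 8] / [4, 7]
  Insert 9 (step 9): P = [1, 4, 5, 9] / [2, 6, 8] / [3, 7];  Q = [1, 3, 6, 9] / [2, 5, 8] / [4, 7]
Final shape: (4, 3, 2).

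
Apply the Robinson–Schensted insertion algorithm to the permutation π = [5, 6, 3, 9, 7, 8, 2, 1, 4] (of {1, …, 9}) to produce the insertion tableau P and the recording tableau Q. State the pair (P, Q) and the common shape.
P = [1, 4, 7, 8] / [2, 6] / [3, 9] / [5];  Q = [1, 2, 4, 6] / [3, 5] / [7, 9] / [8];  common shape = (4, 2, 2, 1)

Row-insert the values π_1, π_2, … into P one at a time, bumping the leftmost entry strictly greater than the inserted value down to the next row. The recording tableau Q records, in position (i, j), the step at which that cell was added to P.
  Insert 5 (step 1): P = [5];  Q = [1]
  Insert 6 (step 2): P = [5, 6];  Q = [1, 2]
  Insert 3 (step 3): P = [3, 6] / [5];  Q = [1, 2] / [3]
  Insert 9 (step 4): P = [3, 6, 9] / [5];  Q = [1, 2, 4] / [3]
  Insert 7 (step 5): P = [3, 6, 7] / [5, 9];  Q = [1, 2, 4] / [3, 5]
  Insert 8 (step 6): P = [3, 6, 7, 8] / [5, 9];  Q = [1, 2, 4, 6] / [3, 5]
  Insert 2 (step 7): P = [2, 6, 7, 8] / [3, 9] / [5];  Q = [1, 2, 4, 6] / [3, 5] / [7]
  Insert 1 (step 8): P = [1, 6, 7, 8] / [2, 9] / [3] / [5];  Q = [1, 2, 4, 6] / [3, 5] / [7] / [8]
  Insert 4 (step 9): P = [1, 4, 7, 8] / [2, 6] / [3, 9] / [5];  Q = [1, 2, 4, 6] / [3, 5] / [7, 9] / [8]
Final shape: (4, 2, 2, 1).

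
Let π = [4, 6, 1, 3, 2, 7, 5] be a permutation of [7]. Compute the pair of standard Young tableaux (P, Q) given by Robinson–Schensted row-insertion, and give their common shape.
P = [1, 2, 5] / [3, 6, 7] / [4];  Q = [1, 2, 6] / [3, 4, 7] / [5];  common shape = (3, 3, 1)

Row-insert the values π_1, π_2, … into P one at a time, bumping the leftmost entry strictly greater than the inserted value down to the next row. The recording tableau Q records, in position (i, j), the step at which that cell was added to P.
  Insert 4 (step 1): P = [4];  Q = [1]
  Insert 6 (step 2): P = [4, 6];  Q = [1, 2]
  Insert 1 (step 3): P = [1, 6] / [4];  Q = [1, 2] / [3]
  Insert 3 (step 4): P = [1, 3] / [4, 6];  Q = [1, 2] / [3, 4]
  Insert 2 (step 5): P = [1, 2] / [3, 6] / [4];  Q = [1, 2] / [3, 4] / [5]
  Insert 7 (step 6): P = [1, 2, 7] / [3, 6] / [4];  Q = [1, 2, 6] / [3, 4] / [5]
  Insert 5 (step 7): P = [1, 2, 5] / [3, 6, 7] / [4];  Q = [1, 2, 6] / [3, 4, 7] / [5]
Final shape: (3, 3, 1).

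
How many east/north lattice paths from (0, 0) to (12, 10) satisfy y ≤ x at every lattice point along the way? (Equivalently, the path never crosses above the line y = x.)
Number of paths = 149226

By the reflection principle (André's argument), the number of monotone paths to (12, 10) with n ≤ m that never go above y = x is C(22, 12) − C(22, 13) = 646646 − 497420 = 149226.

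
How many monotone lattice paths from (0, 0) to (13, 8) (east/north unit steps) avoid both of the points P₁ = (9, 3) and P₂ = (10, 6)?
Number of paths = 104490

Inclusion–exclusion. Total paths: C(21, 13) = 203490. Through P₁: C(12, 9)·C(9, 4) = 27720. Through P₂: C(16, 10)·C(5, 3) = 80080. Since P₁ is strictly southwest of P₂, a monotone path through both must visit P₁ then P₂; paths through both = C(12, 9)·C(4, 1)·C(5, 3) = 8800. Avoid both = 203490 − 27720 − 80080 + 8800 = 104490.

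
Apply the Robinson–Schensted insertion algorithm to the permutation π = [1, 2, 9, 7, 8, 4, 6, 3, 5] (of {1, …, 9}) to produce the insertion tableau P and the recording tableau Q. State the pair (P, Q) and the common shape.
P = [1, 2, 3, 5] / [4, 6] / [7, 8] / [9];  Q = [1, 2, 3, 5] / [4, 7] / [6, 9] / [8];  common shape = (4, 2, 2, 1)

Row-insert the values π_1, π_2, … into P one at a time, bumping the leftmost entry strictly greater than the inserted value down to the next row. The recording tableau Q records, in position (i, j), the step at which that cell was added to P.
  Insert 1 (step 1): P = [1];  Q = [1]
  Insert 2 (step 2): P = [1, 2];  Q = [1, 2]
  Insert 9 (step 3): P = [1, 2, 9];  Q = [1, 2, 3]
  Insert 7 (step 4): P = [1, 2, 7] / [9];  Q = [1, 2, 3] / [4]
  Insert 8 (step 5): P = [1, 2, 7, 8] / [9];  Q = [1, 2, 3, 5] / [4]
  Insert 4 (step 6): P = [1, 2, 4, 8] / [7] / [9];  Q = [1, 2, 3, 5] / [4] / [6]
  Insert 6 (step 7): P = [1, 2, 4, 6] / [7, 8] / [9];  Q = [1, 2, 3, 5] / [4, 7] / [6]
  Insert 3 (step 8): P = [1, 2, 3, 6] / [4, 8] / [7] / [9];  Q = [1, 2, 3, 5] / [4, 7] / [6] / [8]
  Insert 5 (step 9): P = [1, 2, 3, 5] / [4, 6] / [7, 8] / [9];  Q = [1, 2, 3, 5] / [4, 7] / [6, 9] / [8]
Final shape: (4, 2, 2, 1).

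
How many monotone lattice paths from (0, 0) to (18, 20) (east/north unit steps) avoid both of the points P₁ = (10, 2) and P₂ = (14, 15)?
Number of paths = 23722278780

Inclusion–exclusion. Total paths: C(38, 18) = 33578000610. Through P₁: C(12, 10)·C(26, 8) = 103110150. Through P₂: C(29, 14)·C(9, 4) = 9772403760. Since P₁ is strictly southwest of P₂, a monotone path through both must visit P₁ then P₂; paths through both = C(12, 10)·C(17, 4)·C(9, 4) = 19792080. Avoid both = 33578000610 − 103110150 − 9772403760 + 19792080 = 23722278780.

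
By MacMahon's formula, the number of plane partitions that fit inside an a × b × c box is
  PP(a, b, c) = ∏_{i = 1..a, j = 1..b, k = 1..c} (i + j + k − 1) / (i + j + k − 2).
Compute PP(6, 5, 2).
PP(6, 5, 2) = 60984

Evaluate the triple product over i = 1..6, j = 1..5, k = 1..2. The factors are (2/1) · (3/2) · (3/2) · (4/3) · (4/3) · (5/4) · (5/4) · (6/5) · … (60 factors total). The numerators and denominators telescope so the product is an integer; carrying out the multiplication exactly gives PP(6, 5, 2) = 60984.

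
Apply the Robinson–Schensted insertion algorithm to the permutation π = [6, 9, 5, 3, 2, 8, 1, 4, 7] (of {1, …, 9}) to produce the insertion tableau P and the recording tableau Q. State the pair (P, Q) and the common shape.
P = [1, 4, 7] / [2, 8] / [3, 9] / [5] / [6];  Q = [1, 2, 9] / [3, 6] / [4, 8] / [5] / [7];  common shape = (3, 2, 2, 1, 1)

Row-insert the values π_1, π_2, … into P one at a time, bumping the leftmost entry strictly greater than the inserted value down to the next row. The recording tableau Q records, in position (i, j), the step at which that cell was added to P.
  Insert 6 (step 1): P = [6];  Q = [1]
  Insert 9 (step 2): P = [6, 9];  Q = [1, 2]
  Insert 5 (step 3): P = [5, 9] / [6];  Q = [1, 2] / [3]
  Insert 3 (step 4): P = [3, 9] / [5] / [6];  Q = [1, 2] / [3] / [4]
  Insert 2 (step 5): P = [2, 9] / [3] / [5] / [6];  Q = [1, 2] / [3] / [4] / [5]
  Insert 8 (step 6): P = [2, 8] / [3, 9] / [5] / [6];  Q = [1, 2] / [3, 6] / [4] / [5]
  Insert 1 (step 7): P = [1, 8] / [2, 9] / [3] / [5] / [6];  Q = [1, 2] / [3, 6] / [4] / [5] / [7]
  Insert 4 (step 8): P = [1, 4] / [2, 8] / [3, 9] / [5] / [6];  Q = [1, 2] / [3, 6] / [4, 8] / [5] / [7]
  Insert 7 (step 9): P = [1, 4, 7] / [2, 8] / [3, 9] / [5] / [6];  Q = [1, 2, 9] / [3, 6] / [4, 8] / [5] / [7]
Final shape: (3, 2, 2, 1, 1).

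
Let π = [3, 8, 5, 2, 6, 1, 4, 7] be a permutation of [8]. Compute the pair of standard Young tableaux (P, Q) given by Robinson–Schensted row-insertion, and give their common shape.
P = [1, 4, 6, 7] / [2, 5] / [3] / [8];  Q = [1, 2, 5, 8] / [3, 7] / [4] / [6];  common shape = (4, 2, 1, 1)

Row-insert the values π_1, π_2, … into P one at a time, bumping the leftmost entry strictly greater than the inserted value down to the next row. The recording tableau Q records, in position (i, j), the step at which that cell was added to P.
  Insert 3 (step 1): P = [3];  Q = [1]
  Insert 8 (step 2): P = [3, 8];  Q = [1, 2]
  Insert 5 (step 3): P = [3, 5] / [8];  Q = [1, 2] / [3]
  Insert 2 (step 4): P = [2, 5] / [3] / [8];  Q = [1, 2] / [3] / [4]
  Insert 6 (step 5): P = [2, 5, 6] / [3] / [8];  Q = [1, 2, 5] / [3] / [4]
  Insert 1 (step 6): P = [1, 5, 6] / [2] / [3] / [8];  Q = [1, 2, 5] / [3] / [4] / [6]
  Insert 4 (step 7): P = [1, 4, 6] / [2, 5] / [3] / [8];  Q = [1, 2, 5] / [3, 7] / [4] / [6]
  Insert 7 (step 8): P = [1, 4, 6, 7] / [2, 5] / [3] / [8];  Q = [1, 2, 5, 8] / [3, 7] / [4] / [6]
Final shape: (4, 2, 1, 1).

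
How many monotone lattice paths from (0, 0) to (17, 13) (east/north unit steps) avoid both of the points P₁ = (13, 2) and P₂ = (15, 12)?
Number of paths = 67485735

Inclusion–exclusion. Total paths: C(30, 17) = 119759850. Through P₁: C(15, 13)·C(15, 4) = 143325. Through P₂: C(27, 15)·C(3, 2) = 52151580. Since P₁ is strictly southwest of P₂, a monotone path through both must visit P₁ then P₂; paths through both = C(15, 13)·C(12, 2)·C(3, 2) = 20790. Avoid both = 119759850 − 143325 − 52151580 + 20790 = 67485735.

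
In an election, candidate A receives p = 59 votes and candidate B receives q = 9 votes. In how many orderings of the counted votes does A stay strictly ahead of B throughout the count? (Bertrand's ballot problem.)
Strict-lead orderings = 36235342000

Total orderings of the 68 votes with 59 for A: C(68, 59) = 49280065120. By the Bertrand ballot formula (Cycle Lemma / reflection principle), the number of orderings in which A is strictly ahead of B throughout is (p − q)/(p + q) · C(p + q, p) = (59 − 9)/(59 + 9) · 49280065120 = 36235342000.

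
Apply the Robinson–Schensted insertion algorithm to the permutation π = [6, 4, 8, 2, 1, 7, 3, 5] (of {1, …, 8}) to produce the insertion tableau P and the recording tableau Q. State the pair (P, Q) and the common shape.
P = [1, 3, 5] / [2, 7] / [4, 8] / [6];  Q = [1, 3, 8] / [2, 6] / [4, 7] / [5];  common shape = (3, 2, 2, 1)

Row-insert the values π_1, π_2, … into P one at a time, bumping the leftmost entry strictly greater than the inserted value down to the next row. The recording tableau Q records, in position (i, j), the step at which that cell was added to P.
  Insert 6 (step 1): P = [6];  Q = [1]
  Insert 4 (step 2): P = [4] / [6];  Q = [1] / [2]
  Insert 8 (step 3): P = [4, 8] / [6];  Q = [1, 3] / [2]
  Insert 2 (step 4): P = [2, 8] / [4] / [6];  Q = [1, 3] / [2] / [4]
  Insert 1 (step 5): P = [1, 8] / [2] / [4] / [6];  Q = [1, 3] / [2] / [4] / [5]
  Insert 7 (step 6): P = [1, 7] / [2, 8] / [4] / [6];  Q = [1, 3] / [2, 6] / [4] / [5]
  Insert 3 (step 7): P = [1, 3] / [2, 7] / [4, 8] / [6];  Q = [1, 3] / [2, 6] / [4, 7] / [5]
  Insert 5 (step 8): P = [1, 3, 5] / [2, 7] / [4, 8] / [6];  Q = [1, 3, 8] / [2, 6] / [4, 7] / [5]
Final shape: (3, 2, 2, 1).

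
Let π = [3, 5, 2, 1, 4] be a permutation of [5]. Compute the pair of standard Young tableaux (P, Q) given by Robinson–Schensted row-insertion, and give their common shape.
P = [1, 4] / [2, 5] / [3];  Q = [1, 2] / [3, 5] / [4];  common shape = (2, 2, 1)

Row-insert the values π_1, π_2, … into P one at a time, bumping the leftmost entry strictly greater than the inserted value down to the next row. The recording tableau Q records, in position (i, j), the step at which that cell was added to P.
  Insert 3 (step 1): P = [3];  Q = [1]
  Insert 5 (step 2): P = [3, 5];  Q = [1, 2]
  Insert 2 (step 3): P = [2, 5] / [3];  Q = [1, 2] / [3]
  Insert 1 (step 4): P = [1, 5] / [2] / [3];  Q = [1, 2] / [3] / [4]
  Insert 4 (step 5): P = [1, 4] / [2, 5] / [3];  Q = [1, 2] / [3, 5] / [4]
Final shape: (2, 2, 1).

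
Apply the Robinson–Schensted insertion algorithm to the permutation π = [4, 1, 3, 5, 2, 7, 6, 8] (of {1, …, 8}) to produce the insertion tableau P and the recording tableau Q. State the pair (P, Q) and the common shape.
P = [1, 2, 5, 6, 8] / [3, 7] / [4];  Q = [1, 3, 4, 6, 8] / [2, 7] / [5];  common shape = (5, 2, 1)

Row-insert the values π_1, π_2, … into P one at a time, bumping the leftmost entry strictly greater than the inserted value down to the next row. The recording tableau Q records, in position (i, j), the step at which that cell was added to P.
  Insert 4 (step 1): P = [4];  Q = [1]
  Insert 1 (step 2): P = [1] / [4];  Q = [1] / [2]
  Insert 3 (step 3): P = [1, 3] / [4];  Q = [1, 3] / [2]
  Insert 5 (step 4): P = [1, 3, 5] / [4];  Q = [1, 3, 4] / [2]
  Insert 2 (step 5): P = [1, 2, 5] / [3] / [4];  Q = [1, 3, 4] / [2] / [5]
  Insert 7 (step 6): P = [1, 2, 5, 7] / [3] / [4];  Q = [1, 3, 4, 6] / [2] / [5]
  Insert 6 (step 7): P = [1, 2, 5, 6] / [3, 7] / [4];  Q = [1, 3, 4, 6] / [2, 7] / [5]
  Insert 8 (step 8): P = [1, 2, 5, 6, 8] / [3, 7] / [4];  Q = [1, 3, 4, 6, 8] / [2, 7] / [5]
Final shape: (5, 2, 1).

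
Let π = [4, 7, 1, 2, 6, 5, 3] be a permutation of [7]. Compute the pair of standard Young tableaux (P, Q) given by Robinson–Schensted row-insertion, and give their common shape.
P = [1, 2, 3] / [4, 5] / [6] / [7];  Q = [1, 2, 5] / [3, 4] / [6] / [7];  common shape = (3, 2, 1, 1)

Row-insert the values π_1, π_2, … into P one at a time, bumping the leftmost entry strictly greater than the inserted value down to the next row. The recording tableau Q records, in position (i, j), the step at which that cell was added to P.
  Insert 4 (step 1): P = [4];  Q = [1]
  Insert 7 (step 2): P = [4, 7];  Q = [1, 2]
  Insert 1 (step 3): P = [1, 7] / [4];  Q = [1, 2] / [3]
  Insert 2 (step 4): P = [1, 2] / [4, 7];  Q = [1, 2] / [3, 4]
  Insert 6 (step 5): P = [1, 2, 6] / [4, 7];  Q = [1, 2, 5] / [3, 4]
  Insert 5 (step 6): P = [1, 2, 5] / [4, 6] / [7];  Q = [1, 2, 5] / [3, 4] / [6]
  Insert 3 (step 7): P = [1, 2, 3] / [4, 5] / [6] / [7];  Q = [1, 2, 5] / [3, 4] / [6] / [7]
Final shape: (3, 2, 1, 1).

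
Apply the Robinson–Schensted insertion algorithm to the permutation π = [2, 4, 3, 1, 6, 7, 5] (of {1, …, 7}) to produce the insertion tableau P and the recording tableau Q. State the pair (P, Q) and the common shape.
P = [1, 3, 5, 7] / [2, 6] / [4];  Q = [1, 2, 5, 6] / [3, 7] / [4];  common shape = (4, 2, 1)

Row-insert the values π_1, π_2, … into P one at a time, bumping the leftmost entry strictly greater than the inserted value down to the next row. The recording tableau Q records, in position (i, j), the step at which that cell was added to P.
  Insert 2 (step 1): P = [2];  Q = [1]
  Insert 4 (step 2): P = [2, 4];  Q = [1, 2]
  Insert 3 (step 3): P = [2, 3] / [4];  Q = [1, 2] / [3]
  Insert 1 (step 4): P = [1, 3] / [2] / [4];  Q = [1, 2] / [3] / [4]
  Insert 6 (step 5): P = [1, 3, 6] / [2] / [4];  Q = [1, 2, 5] / [3] / [4]
  Insert 7 (step 6): P = [1, 3, 6, 7] / [2] / [4];  Q = [1, 2, 5, 6] / [3] / [4]
  Insert 5 (step 7): P = [1, 3, 5, 7] / [2, 6] / [4];  Q = [1, 2, 5, 6] / [3, 7] / [4]
Final shape: (4, 2, 1).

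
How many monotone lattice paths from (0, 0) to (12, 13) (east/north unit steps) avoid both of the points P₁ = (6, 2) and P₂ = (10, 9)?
Number of paths = 3606702

Inclusion–exclusion. Total paths: C(25, 12) = 5200300. Through P₁: C(8, 6)·C(17, 6) = 346528. Through P₂: C(19, 10)·C(6, 2) = 1385670. Since P₁ is strictly southwest of P₂, a monotone path through both must visit P₁ then P₂; paths through both = C(8, 6)·C(11, 4)·C(6, 2) = 138600. Avoid both = 5200300 − 346528 − 1385670 + 138600 = 3606702.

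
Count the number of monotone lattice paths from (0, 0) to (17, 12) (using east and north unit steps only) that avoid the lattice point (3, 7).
Number of paths = 50500575

Total paths from (0, 0) to (17, 12): C(29, 17) = 51895935. Paths through (3, 7): (paths (0, 0) → (3, 7)) × (paths (3, 7) → (17, 12)) = C(10, 3) · C(19, 14) = 120 · 11628 = 1395360. Avoidance count = 51895935 − 1395360 = 50500575.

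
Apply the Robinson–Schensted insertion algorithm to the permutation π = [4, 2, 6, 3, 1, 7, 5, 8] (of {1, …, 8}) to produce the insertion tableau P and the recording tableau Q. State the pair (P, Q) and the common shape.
P = [1, 3, 5, 8] / [2, 6, 7] / [4];  Q = [1, 3, 6, 8] / [2, 4, 7] / [5];  common shape = (4, 3, 1)

Row-insert the values π_1, π_2, … into P one at a time, bumping the leftmost entry strictly greater than the inserted value down to the next row. The recording tableau Q records, in position (i, j), the step at which that cell was added to P.
  Insert 4 (step 1): P = [4];  Q = [1]
  Insert 2 (step 2): P = [2] / [4];  Q = [1] / [2]
  Insert 6 (step 3): P = [2, 6] / [4];  Q = [1, 3] / [2]
  Insert 3 (step 4): P = [2, 3] / [4, 6];  Q = [1, 3] / [2, 4]
  Insert 1 (step 5): P = [1, 3] / [2, 6] / [4];  Q = [1, 3] / [2, 4] / [5]
  Insert 7 (step 6): P = [1, 3, 7] / [2, 6] / [4];  Q = [1, 3, 6] / [2, 4] / [5]
  Insert 5 (step 7): P = [1, 3, 5] / [2, 6, 7] / [4];  Q = [1, 3, 6] / [2, 4, 7] / [5]
  Insert 8 (step 8): P = [1, 3, 5, 8] / [2, 6, 7] / [4];  Q = [1, 3, 6, 8] / [2, 4, 7] / [5]
Final shape: (4, 3, 1).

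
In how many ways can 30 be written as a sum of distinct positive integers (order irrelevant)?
q(30) = 296

A partition into distinct parts is a strictly decreasing sequence summing to n. The recurrence d(n, m) = d(n, m−1) + d(n−m, m−1) (use part m at most once) with q(n) = d(n, n) gives q(30) = 296. (Euler's theorem: # distinct-part partitions = # odd-part partitions.)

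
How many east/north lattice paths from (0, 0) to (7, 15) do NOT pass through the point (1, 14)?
Number of paths = 170439

Total paths from (0, 0) to (7, 15): C(22, 7) = 170544. Paths through (1, 14): (paths (0, 0) → (1, 14)) × (paths (1, 14) → (7, 15)) = C(15, 1) · C(7, 6) = 15 · 7 = 105. Avoidance count = 170544 − 105 = 170439.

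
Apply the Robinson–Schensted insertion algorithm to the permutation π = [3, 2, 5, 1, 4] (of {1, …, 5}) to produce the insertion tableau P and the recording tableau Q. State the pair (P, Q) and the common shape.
P = [1, 4] / [2, 5] / [3];  Q = [1, 3] / [2, 5] / [4];  common shape = (2, 2, 1)

Row-insert the values π_1, π_2, … into P one at a time, bumping the leftmost entry strictly greater than the inserted value down to the next row. The recording tableau Q records, in position (i, j), the step at which that cell was added to P.
  Insert 3 (step 1): P = [3];  Q = [1]
  Insert 2 (step 2): P = [2] / [3];  Q = [1] / [2]
  Insert 5 (step 3): P = [2, 5] / [3];  Q = [1, 3] / [2]
  Insert 1 (step 4): P = [1, 5] / [2] / [3];  Q = [1, 3] / [2] / [4]
  Insert 4 (step 5): P = [1, 4] / [2, 5] / [3];  Q = [1, 3] / [2, 5] / [4]
Final shape: (2, 2, 1).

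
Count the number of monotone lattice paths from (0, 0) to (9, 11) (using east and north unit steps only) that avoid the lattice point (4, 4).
Number of paths = 112520

Total paths from (0, 0) to (9, 11): C(20, 9) = 167960. Paths through (4, 4): (paths (0, 0) → (4, 4)) × (paths (4, 4) → (9, 11)) = C(8, 4) · C(12, 5) = 70 · 792 = 55440. Avoidance count = 167960 − 55440 = 112520.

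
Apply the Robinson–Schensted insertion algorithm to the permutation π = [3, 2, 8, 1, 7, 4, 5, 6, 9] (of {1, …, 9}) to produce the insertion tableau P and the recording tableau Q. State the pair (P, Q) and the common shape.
P = [1, 4, 5, 6, 9] / [2, 7] / [3, 8];  Q = [1, 3, 7, 8, 9] / [2, 5] / [4, 6];  common shape = (5, 2, 2)

Row-insert the values π_1, π_2, … into P one at a time, bumping the leftmost entry strictly greater than the inserted value down to the next row. The recording tableau Q records, in position (i, j), the step at which that cell was added to P.
  Insert 3 (step 1): P = [3];  Q = [1]
  Insert 2 (step 2): P = [2] / [3];  Q = [1] / [2]
  Insert 8 (step 3): P = [2, 8] / [3];  Q = [1, 3] / [2]
  Insert 1 (step 4): P = [1, 8] / [2] / [3];  Q = [1, 3] / [2] / [4]
  Insert 7 (step 5): P = [1, 7] / [2, 8] / [3];  Q = [1, 3] / [2, 5] / [4]
  Insert 4 (step 6): P = [1, 4] / [2, 7] / [3, 8];  Q = [1, 3] / [2, 5] / [4, 6]
  Insert 5 (step 7): P = [1, 4, 5] / [2, 7] / [3, 8];  Q = [1, 3, 7] / [2, 5] / [4, 6]
  Insert 6 (step 8): P = [1, 4, 5, 6] / [2, 7] / [3, 8];  Q = [1, 3, 7, 8] / [2, 5] / [4, 6]
  Insert 9 (step 9): P = [1, 4, 5, 6, 9] / [2, 7] / [3, 8];  Q = [1, 3, 7, 8, 9] / [2, 5] / [4, 6]
Final shape: (5, 2, 2).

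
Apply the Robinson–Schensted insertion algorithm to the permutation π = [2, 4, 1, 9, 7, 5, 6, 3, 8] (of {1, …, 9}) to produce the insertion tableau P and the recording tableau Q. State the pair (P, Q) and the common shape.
P = [1, 3, 5, 6, 8] / [2, 4] / [7] / [9];  Q = [1, 2, 4, 7, 9] / [3, 5] / [6] / [8];  common shape = (5, 2, 1, 1)

Row-insert the values π_1, π_2, … into P one at a time, bumping the leftmost entry strictly greater than the inserted value down to the next row. The recording tableau Q records, in position (i, j), the step at which that cell was added to P.
  Insert 2 (step 1): P = [2];  Q = [1]
  Insert 4 (step 2): P = [2, 4];  Q = [1, 2]
  Insert 1 (step 3): P = [1, 4] / [2];  Q = [1, 2] / [3]
  Insert 9 (step 4): P = [1, 4, 9] / [2];  Q = [1, 2, 4] / [3]
  Insert 7 (step 5): P = [1, 4, 7] / [2, 9];  Q = [1, 2, 4] / [3, 5]
  Insert 5 (step 6): P = [1, 4, 5] / [2, 7] / [9];  Q = [1, 2, 4] / [3, 5] / [6]
  Insert 6 (step 7): P = [1, 4, 5, 6] / [2, 7] / [9];  Q = [1, 2, 4, 7] / [3, 5] / [6]
  Insert 3 (step 8): P = [1, 3, 5, 6] / [2, 4] / [7] / [9];  Q = [1, 2, 4, 7] / [3, 5] / [6] / [8]
  Insert 8 (step 9): P = [1, 3, 5, 6, 8] / [2, 4] / [7] / [9];  Q = [1, 2, 4, 7, 9] / [3, 5] / [6] / [8]
Final shape: (5, 2, 1, 1).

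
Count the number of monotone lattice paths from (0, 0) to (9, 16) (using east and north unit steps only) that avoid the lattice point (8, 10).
Number of paths = 1736669

Total paths from (0, 0) to (9, 16): C(25, 9) = 2042975. Paths through (8, 10): (paths (0, 0) → (8, 10)) × (paths (8, 10) → (9, 16)) = C(18, 8) · C(7, 1) = 43758 · 7 = 306306. Avoidance count = 2042975 − 306306 = 1736669.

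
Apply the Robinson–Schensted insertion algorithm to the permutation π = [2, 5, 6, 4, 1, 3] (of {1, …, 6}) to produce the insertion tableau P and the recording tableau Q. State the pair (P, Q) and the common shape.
P = [1, 3, 6] / [2, 4] / [5];  Q = [1, 2, 3] / [4, 6] / [5];  common shape = (3, 2, 1)

Row-insert the values π_1, π_2, … into P one at a time, bumping the leftmost entry strictly greater than the inserted value down to the next row. The recording tableau Q records, in position (i, j), the step at which that cell was added to P.
  Insert 2 (step 1): P = [2];  Q = [1]
  Insert 5 (step 2): P = [2, 5];  Q = [1, 2]
  Insert 6 (step 3): P = [2, 5, 6];  Q = [1, 2, 3]
  Insert 4 (step 4): P = [2, 4, 6] / [5];  Q = [1, 2, 3] / [4]
  Insert 1 (step 5): P = [1, 4, 6] / [2] / [5];  Q = [1, 2, 3] / [4] / [5]
  Insert 3 (step 6): P = [1, 3, 6] / [2, 4] / [5];  Q = [1, 2, 3] / [4, 6] / [5]
Final shape: (3, 2, 1).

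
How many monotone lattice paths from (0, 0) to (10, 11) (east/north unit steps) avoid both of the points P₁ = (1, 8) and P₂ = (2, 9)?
Number of paths = 349071

Inclusion–exclusion. Total paths: C(21, 10) = 352716. Through P₁: C(9, 1)·C(12, 9) = 1980. Through P₂: C(11, 2)·C(10, 8) = 2475. Since P₁ is strictly southwest of P₂, a monotone path through both must visit P₁ then P₂; paths through both = C(9, 1)·C(2, 1)·C(10, 8) = 810. Avoid both = 352716 − 1980 − 2475 + 810 = 349071.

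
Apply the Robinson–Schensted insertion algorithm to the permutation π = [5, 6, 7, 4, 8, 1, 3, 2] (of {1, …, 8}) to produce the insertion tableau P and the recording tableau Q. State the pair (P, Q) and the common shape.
P = [1, 2, 7, 8] / [3, 6] / [4] / [5];  Q = [1, 2, 3, 5] / [4, 7] / [6] / [8];  common shape = (4, 2, 1, 1)

Row-insert the values π_1, π_2, … into P one at a time, bumping the leftmost entry strictly greater than the inserted value down to the next row. The recording tableau Q records, in position (i, j), the step at which that cell was added to P.
  Insert 5 (step 1): P = [5];  Q = [1]
  Insert 6 (step 2): P = [5, 6];  Q = [1, 2]
  Insert 7 (step 3): P = [5, 6, 7];  Q = [1, 2, 3]
  Insert 4 (step 4): P = [4, 6, 7] / [5];  Q = [1, 2, 3] / [4]
  Insert 8 (step 5): P = [4, 6, 7, 8] / [5];  Q = [1, 2, 3, 5] / [4]
  Insert 1 (step 6): P = [1, 6, 7, 8] / [4] / [5];  Q = [1, 2, 3, 5] / [4] / [6]
  Insert 3 (step 7): P = [1, 3, 7, 8] / [4, 6] / [5];  Q = [1, 2, 3, 5] / [4, 7] / [6]
  Insert 2 (step 8): P = [1, 2, 7, 8] / [3, 6] / [4] / [5];  Q = [1, 2, 3, 5] / [4, 7] / [6] / [8]
Final shape: (4, 2, 1, 1).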